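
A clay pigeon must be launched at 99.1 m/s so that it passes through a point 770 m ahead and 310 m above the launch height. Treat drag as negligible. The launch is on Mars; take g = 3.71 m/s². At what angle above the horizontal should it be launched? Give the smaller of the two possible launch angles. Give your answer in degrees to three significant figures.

31.0°

Trajectory: y = x tanθ − g x² (1 + tan²θ)/(2v₀²). With x = 770, y = 310, v₀ = 99.1, g = 3.71:
112.0 tan²θ − 770 tanθ + (422.0) = 0.
tanθ = [770 ± √(770² − 4 × 112.0 × (422.0))] / (2 × 112.0) = (770 ± 635.5) / 224.0, giving tanθ = 0.6005 or 6.275.
θ = 30.98° or 80.95°; the smaller is 30.98°.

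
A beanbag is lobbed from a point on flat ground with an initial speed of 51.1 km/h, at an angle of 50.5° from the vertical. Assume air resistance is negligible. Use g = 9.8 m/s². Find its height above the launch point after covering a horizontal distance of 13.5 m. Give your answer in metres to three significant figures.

Convert: 51.1 km/h = 51.1/3.6 = 14.19 m/s.
vₓ = 14.19 sin 50.5° = 10.95 m/s; v_y0 = 14.19 cos 50.5° = 9.029 m/s.
Time to reach x = 13.5 m: t = x/vₓ = 13.5/10.95 = 1.233 s.
Height: y = v_y0 t − ½ g t² = 9.029 × 1.233 − 4.900 × 1.233² = 11.13 − 7.444 = 3.684 m.

3.68 m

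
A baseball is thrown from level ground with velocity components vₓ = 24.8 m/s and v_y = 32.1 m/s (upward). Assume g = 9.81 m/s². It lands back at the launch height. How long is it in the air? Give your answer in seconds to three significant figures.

6.54 s

It returns to y = 0 when t = 2 v_y0 / g = 2(32.10)/9.81 = 6.544 s.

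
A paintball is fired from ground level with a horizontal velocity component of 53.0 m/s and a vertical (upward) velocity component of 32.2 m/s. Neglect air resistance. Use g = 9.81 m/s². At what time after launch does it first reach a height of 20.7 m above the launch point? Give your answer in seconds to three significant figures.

Height y(t) = 32.20 t − 4.905 t² = 20.7 gives 4.905 t² − 32.20 t + 20.7 = 0.
t = [32.20 ± √(32.20² − 2·9.81·20.7)] / 9.81 = (32.20 ± 25.11) / 9.81, so t = 0.7223 s or t = 5.842 s.
The first (ascending) time is 0.7223 s.

0.722 s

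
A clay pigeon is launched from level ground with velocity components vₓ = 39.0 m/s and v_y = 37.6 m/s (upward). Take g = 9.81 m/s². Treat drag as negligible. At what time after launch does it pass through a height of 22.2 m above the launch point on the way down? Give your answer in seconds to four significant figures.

Set y = v_y0 t − ½ g t² = 22.2: 4.905 t² − 37.60 t + 22.2 = 0.
t = [37.60 ± √(37.60² − 2·9.81·22.2)] / 9.81 = (37.60 ± 31.28) / 9.81, so t = 0.6446 s or t = 7.021 s.
The descending-branch root is 7.021 s.

7.021 s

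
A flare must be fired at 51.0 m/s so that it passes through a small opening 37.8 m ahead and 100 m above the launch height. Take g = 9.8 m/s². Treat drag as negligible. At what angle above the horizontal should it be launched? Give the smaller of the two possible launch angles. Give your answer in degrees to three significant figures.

Trajectory: y = x tanθ − g x² (1 + tan²θ)/(2v₀²). With x = 37.8, y = 100, v₀ = 51.0, g = 9.80:
2.692 tan²θ − 37.8 tanθ + (102.7) = 0.
tanθ = [37.8 ± √(37.8² − 4 × 2.692 × (102.7))] / (2 × 2.692) = (37.8 ± 17.98) / 5.384, giving tanθ = 3.682 or 10.36.
θ = 74.81° or 84.49°; the smaller is 74.81°.

74.8°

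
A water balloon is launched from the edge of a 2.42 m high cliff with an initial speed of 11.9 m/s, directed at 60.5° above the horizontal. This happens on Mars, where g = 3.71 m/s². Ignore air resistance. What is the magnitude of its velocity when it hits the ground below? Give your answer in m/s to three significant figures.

vₓ = 11.90 cos 60.5° = 5.860 m/s; v_y0 = 11.90 sin 60.5° = 10.36 m/s.
Vertical motion (up positive, ground at y = 0): 1.855 t² − (10.36) t − 2.42 = 0, so t = (10.36 + √(10.36² + 2·3.71·2.42)) / 3.71 = (10.36 + 11.19) / 3.71 = 5.808 s.
Vertical velocity at impact: v_y = v_y0 − g t = 10.36 − 3.71 × 5.808 = −11.19 m/s.
Speed: |v| = √(vₓ² + v_y²) = √(5.860² + 11.19²) = 12.63 m/s.

12.6 m/s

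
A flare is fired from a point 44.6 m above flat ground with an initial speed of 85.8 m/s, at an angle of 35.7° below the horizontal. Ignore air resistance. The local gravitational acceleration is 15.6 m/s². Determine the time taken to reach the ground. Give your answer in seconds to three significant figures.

0.793 s

vₓ = 85.80 cos 35.7° = 69.68 m/s; v_y0 = −50.07 m/s (downward).
With up positive and y = 0 at the ground: y(t) = 44.6 + (−50.07) t − 7.800 t². Setting y = 0 and taking the positive root: t = [−50.07 + √(50.07² + 2·15.6·44.6)] / 15.6 = (−50.07 + 62.44) / 15.6 = 0.7929 s.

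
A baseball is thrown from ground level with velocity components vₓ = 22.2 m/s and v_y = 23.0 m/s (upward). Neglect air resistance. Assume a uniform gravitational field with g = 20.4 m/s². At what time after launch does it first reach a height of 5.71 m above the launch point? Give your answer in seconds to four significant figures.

Require v_y0 t − ½ g t² = 5.71, i.e. 10.20 t² − 23.00 t + 5.71 = 0.
t = [23.00 ± √(23.00² − 2·20.4·5.71)] / 20.4 = (23.00 ± 17.21) / 20.4, so t = 0.2840 s or t = 1.971 s.
The first (ascending) time is 0.2840 s.

0.2840 s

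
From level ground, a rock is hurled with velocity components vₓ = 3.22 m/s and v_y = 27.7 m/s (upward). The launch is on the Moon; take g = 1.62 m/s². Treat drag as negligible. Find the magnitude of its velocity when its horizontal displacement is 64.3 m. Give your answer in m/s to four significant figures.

5.656 m/s

Time to reach x = 64.3 m: t = x/vₓ = 64.3/3.220 = 19.97 s.
Vertical velocity there: v_y = v_y0 − g t = 27.70 − 1.62 × 19.97 = −4.650 m/s.
Speed: √(vₓ² + v_y²) = √(3.220² + 4.650²) = 5.656 m/s.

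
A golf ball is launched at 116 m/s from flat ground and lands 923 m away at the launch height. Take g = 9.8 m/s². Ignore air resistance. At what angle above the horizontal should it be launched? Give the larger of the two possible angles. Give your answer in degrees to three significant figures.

Level-ground range R = v₀² sin(2θ)/g ⇒ sin(2θ) = gR/v₀² = 9.80 × 923 / 116² = 0.6722.
2θ = 42.24° or 180° − 42.24° = 137.8°, so θ = 21.12° or 68.88°.
The larger angle is 68.88°.

68.9°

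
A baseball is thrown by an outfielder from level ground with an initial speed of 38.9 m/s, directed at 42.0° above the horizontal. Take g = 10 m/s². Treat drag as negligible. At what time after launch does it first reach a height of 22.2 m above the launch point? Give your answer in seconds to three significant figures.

1.07 s

Components: vₓ = 38.90 cos 42.0° = 28.91 m/s, v_y0 = 38.90 sin 42.0° = 26.03 m/s.
Height y(t) = 26.03 t − 5.000 t² = 22.2 gives 5.000 t² − 26.03 t + 22.2 = 0.
Quadratic formula: t = (26.03 ± √233.52) / 10.0 = (26.03 ± 15.28) / 10.0 → t = 1.075 s or 4.131 s.
The first (ascending) time is 1.075 s.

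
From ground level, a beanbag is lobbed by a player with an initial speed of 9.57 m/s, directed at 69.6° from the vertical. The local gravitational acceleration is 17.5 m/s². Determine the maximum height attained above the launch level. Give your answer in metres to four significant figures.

0.3179 m

vₓ = 9.570 sin 69.6° = 8.970 m/s; v_y0 = 9.570 cos 69.6° = 3.336 m/s.
At the apex v_y = 0, so H = v_y0²/(2g) = 3.336²/35.00 = 0.3179 m.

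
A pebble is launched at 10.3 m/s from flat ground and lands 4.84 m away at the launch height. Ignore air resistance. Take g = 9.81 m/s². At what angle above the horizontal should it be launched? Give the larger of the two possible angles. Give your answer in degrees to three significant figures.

From R = (v₀²/g) sin 2θ: sin 2θ = 9.81 × 4.84 / 106.09 = 0.4475.
2θ = 26.59° or 180° − 26.59° = 153.4°, so θ = 13.29° or 76.71°.
The larger angle is 76.71°.

76.7°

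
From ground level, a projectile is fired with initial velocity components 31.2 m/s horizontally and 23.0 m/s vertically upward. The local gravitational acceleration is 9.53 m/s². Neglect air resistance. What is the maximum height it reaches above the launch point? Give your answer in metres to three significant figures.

Maximum height: H = v_y0² / (2g) = 23.00² / (2 × 9.53) = 27.75 m.

27.8 m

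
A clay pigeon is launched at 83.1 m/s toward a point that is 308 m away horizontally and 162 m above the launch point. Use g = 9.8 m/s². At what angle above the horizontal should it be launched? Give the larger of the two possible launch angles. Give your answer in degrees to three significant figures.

74.6°

Trajectory: y = x tanθ − g x² (1 + tan²θ)/(2v₀²). With x = 308, y = 162, v₀ = 83.1, g = 9.80:
67.31 tan²θ − 308 tanθ + (229.3) = 0.
tanθ = [308 ± √(308² − 4 × 67.31 × (229.3))] / (2 × 67.31) = (308 ± 182.0) / 134.6, giving tanθ = 0.9360 or 3.640.
θ = 43.11° or 74.64°; the larger is 74.64°.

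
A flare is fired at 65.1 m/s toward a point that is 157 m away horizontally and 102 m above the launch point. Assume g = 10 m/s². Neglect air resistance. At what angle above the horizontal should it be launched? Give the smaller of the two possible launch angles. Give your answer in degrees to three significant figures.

45.9°

Trajectory: y = x tanθ − g x² (1 + tan²θ)/(2v₀²). With x = 157, y = 102, v₀ = 65.1, g = 10.0:
29.08 tan²θ − 157 tanθ + (131.1) = 0.
tanθ = [157 ± √(157² − 4 × 29.08 × (131.1))] / (2 × 29.08) = (157 ± 96.96) / 58.16, giving tanθ = 1.032 or 4.366.
θ = 45.91° or 77.10°; the smaller is 45.91°.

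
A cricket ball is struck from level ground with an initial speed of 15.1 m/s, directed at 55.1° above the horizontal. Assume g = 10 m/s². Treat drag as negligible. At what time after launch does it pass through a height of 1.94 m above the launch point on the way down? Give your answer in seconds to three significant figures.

Horizontal component vₓ = 15.10 cos 55.1° = 8.639 m/s; vertical v_y0 = 15.10 sin 55.1° = 12.38 m/s.
Height y(t) = 12.38 t − 5.000 t² = 1.94 gives 5.000 t² − 12.38 t + 1.94 = 0.
t = [12.38 ± √(12.38² − 2·10.0·1.94)] / 10.0 = (12.38 ± 10.70) / 10.0, so t = 0.1681 s or t = 2.309 s.
The descending-branch root is 2.309 s.

2.31 s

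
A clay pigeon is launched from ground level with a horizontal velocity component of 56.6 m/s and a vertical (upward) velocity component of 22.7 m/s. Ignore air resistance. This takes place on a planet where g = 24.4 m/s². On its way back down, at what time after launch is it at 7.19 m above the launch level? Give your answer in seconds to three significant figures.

1.46 s

Height y(t) = 22.70 t − 12.20 t² = 7.19 gives 12.20 t² − 22.70 t + 7.19 = 0.
Quadratic formula: t = (22.70 ± √164.42) / 24.4 = (22.70 ± 12.82) / 24.4 → t = 0.4048 s or 1.456 s.
The descending-branch root is 1.456 s.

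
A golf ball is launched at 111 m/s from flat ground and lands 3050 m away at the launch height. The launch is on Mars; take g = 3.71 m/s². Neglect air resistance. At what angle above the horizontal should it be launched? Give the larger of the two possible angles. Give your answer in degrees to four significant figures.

Level-ground range R = v₀² sin(2θ)/g ⇒ sin(2θ) = gR/v₀² = 3.71 × 3050 / 111² = 0.9184.
2θ = 66.69° or 180° − 66.69° = 113.3°, so θ = 33.35° or 56.65°.
The larger angle is 56.65°.

56.65°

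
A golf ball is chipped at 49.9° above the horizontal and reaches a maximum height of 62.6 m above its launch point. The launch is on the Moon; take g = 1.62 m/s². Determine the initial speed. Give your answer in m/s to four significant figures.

At the peak v_y = 0, so v_y0 = √(2gH) = √(2 × 1.62 × 62.6) = 14.24 m/s.
v_y0 = v₀ sin θ ⇒ v₀ = 14.24 / sin 49.9° = 18.62 m/s.

18.62 m/s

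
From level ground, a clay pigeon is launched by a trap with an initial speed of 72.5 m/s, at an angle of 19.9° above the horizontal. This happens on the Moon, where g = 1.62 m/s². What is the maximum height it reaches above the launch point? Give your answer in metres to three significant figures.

Components: vₓ = 72.50 cos 19.9° = 68.17 m/s, v_y0 = 72.50 sin 19.9° = 24.68 m/s.
At the apex v_y = 0, so H = v_y0²/(2g) = 24.68²/3.240 = 188.0 m.

188 m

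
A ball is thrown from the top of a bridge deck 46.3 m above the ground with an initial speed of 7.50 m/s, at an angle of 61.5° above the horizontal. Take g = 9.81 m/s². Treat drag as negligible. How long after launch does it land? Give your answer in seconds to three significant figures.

Horizontal component vₓ = 7.500 cos 61.5° = 3.579 m/s; vertical v_y0 = 7.500 sin 61.5° = 6.591 m/s.
With up positive and y = 0 at the ground: y(t) = 46.3 + (6.591) t − 4.905 t². Setting y = 0 and taking the positive root: t = [6.591 + √(6.591² + 2·9.81·46.3)] / 9.81 = (6.591 + 30.85) / 9.81 = 3.817 s.

3.82 s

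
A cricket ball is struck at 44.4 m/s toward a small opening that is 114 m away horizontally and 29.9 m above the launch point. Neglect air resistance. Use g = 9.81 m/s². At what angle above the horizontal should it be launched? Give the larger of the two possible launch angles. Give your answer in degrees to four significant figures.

70.67°

Trajectory: y = x tanθ − g x² (1 + tan²θ)/(2v₀²). With x = 114, y = 29.9, v₀ = 44.4, g = 9.81:
32.34 tan²θ − 114 tanθ + (62.24) = 0.
tanθ = [114 ± √(114² − 4 × 32.34 × (62.24))] / (2 × 32.34) = (114 ± 70.33) / 64.67, giving tanθ = 0.6753 or 2.850.
θ = 34.03° or 70.67°; the larger is 70.67°.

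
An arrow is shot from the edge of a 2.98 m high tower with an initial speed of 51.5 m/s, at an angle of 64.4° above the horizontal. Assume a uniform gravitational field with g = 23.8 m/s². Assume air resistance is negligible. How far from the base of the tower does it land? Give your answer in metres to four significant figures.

Horizontal component vₓ = 51.50 cos 64.4° = 22.25 m/s; vertical v_y0 = 51.50 sin 64.4° = 46.44 m/s.
Vertical motion (up positive, ground at y = 0): 11.90 t² − (46.44) t − 2.98 = 0, so t = (46.44 + √(46.44² + 2·23.8·2.98)) / 23.8 = (46.44 + 47.95) / 23.8 = 3.966 s.
Horizontal distance: R = vₓ t = 22.25 × 3.966 = 88.25 m.

88.25 m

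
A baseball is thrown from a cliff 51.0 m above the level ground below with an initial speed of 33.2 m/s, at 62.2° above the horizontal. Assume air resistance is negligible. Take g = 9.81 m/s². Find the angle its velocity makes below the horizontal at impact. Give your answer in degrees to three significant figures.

Components: vₓ = 33.20 cos 62.2° = 15.48 m/s, v_y0 = 33.20 sin 62.2° = 29.37 m/s.
The projectile lands when y = 51.0 + (29.37) t − ½·9.81·t² = 0. Positive root: t = (29.37 + √(29.37² + 2·9.81·51.0)) / 9.81 = (29.37 + 43.16) / 9.81 = 7.394 s.
At impact: v_y = v_y0 − g t = −43.16 m/s; vₓ = 15.48 m/s.
Angle below horizontal: arctan(|v_y|/vₓ) = arctan(43.16/15.48) = 70.27°.

70.3°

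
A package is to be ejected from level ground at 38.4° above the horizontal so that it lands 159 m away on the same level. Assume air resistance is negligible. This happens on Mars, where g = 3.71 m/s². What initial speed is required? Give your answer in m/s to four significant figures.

From R = (v₀² / g) sin 2θ: v₀ = √(gR / sin 2θ).
v₀ = √(3.71 × 159 / sin 76.80°) = √(589.9 / 0.9736) = √605.90 = 24.62 m/s.

24.62 m/s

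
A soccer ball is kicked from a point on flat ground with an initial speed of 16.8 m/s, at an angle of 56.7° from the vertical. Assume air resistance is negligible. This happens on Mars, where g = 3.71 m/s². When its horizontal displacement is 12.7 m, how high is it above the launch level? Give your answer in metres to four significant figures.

6.825 m

vₓ = 16.80 sin 56.7° = 14.04 m/s; v_y0 = 16.80 cos 56.7° = 9.224 m/s.
At x = 12.7 m, t = x/vₓ = 12.7/14.04 = 0.9045 s.
Height: y = v_y0 t − ½ g t² = 9.224 × 0.9045 − 1.855 × 0.9045² = 8.342 − 1.517 = 6.825 m.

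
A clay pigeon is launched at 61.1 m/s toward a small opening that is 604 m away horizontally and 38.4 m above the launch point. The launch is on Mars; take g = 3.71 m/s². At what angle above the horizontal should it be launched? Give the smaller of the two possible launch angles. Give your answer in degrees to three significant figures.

22.6°

Trajectory: y = x tanθ − g x² (1 + tan²θ)/(2v₀²). With x = 604, y = 38.4, v₀ = 61.1, g = 3.71:
181.3 tan²θ − 604 tanθ + (219.7) = 0.
tanθ = [604 ± √(604² − 4 × 181.3 × (219.7))] / (2 × 181.3) = (604 ± 453.4) / 362.5, giving tanθ = 0.4155 or 2.916.
θ = 22.56° or 71.07°; the smaller is 22.56°.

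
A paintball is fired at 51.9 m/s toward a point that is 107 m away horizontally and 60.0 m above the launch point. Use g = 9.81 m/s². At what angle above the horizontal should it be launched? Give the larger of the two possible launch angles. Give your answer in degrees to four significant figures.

Trajectory: y = x tanθ − g x² (1 + tan²θ)/(2v₀²). With x = 107, y = 60.0, v₀ = 51.9, g = 9.81:
20.85 tan²θ − 107 tanθ + (80.85) = 0.
tanθ = [107 ± √(107² − 4 × 20.85 × (80.85))] / (2 × 20.85) = (107 ± 68.61) / 41.70, giving tanθ = 0.9208 or 4.212.
θ = 42.64° or 76.64°; the larger is 76.64°.

76.64°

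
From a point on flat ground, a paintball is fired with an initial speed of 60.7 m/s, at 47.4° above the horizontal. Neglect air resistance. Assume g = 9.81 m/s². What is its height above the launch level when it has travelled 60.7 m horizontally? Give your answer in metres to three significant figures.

55.3 m

Resolve: vₓ = 60.70 cos 47.4° = 41.09 m/s and v_y0 = 60.70 sin 47.4° = 44.68 m/s.
Time to reach x = 60.7 m: t = x/vₓ = 60.7/41.09 = 1.477 s.
Height: y = v_y0 t − ½ g t² = 44.68 × 1.477 − 4.905 × 1.477² = 66.01 − 10.71 = 55.30 m.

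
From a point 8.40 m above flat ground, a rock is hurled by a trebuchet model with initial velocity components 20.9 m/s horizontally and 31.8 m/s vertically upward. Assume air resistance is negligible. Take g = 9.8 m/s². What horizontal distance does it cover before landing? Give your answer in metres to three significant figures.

141 m

The projectile lands when y = 8.40 + (31.80) t − ½·9.80·t² = 0. Positive root: t = (31.80 + √(31.80² + 2·9.80·8.40)) / 9.80 = (31.80 + 34.29) / 9.80 = 6.744 s.
Horizontal distance: R = vₓ t = 20.90 × 6.744 = 140.9 m.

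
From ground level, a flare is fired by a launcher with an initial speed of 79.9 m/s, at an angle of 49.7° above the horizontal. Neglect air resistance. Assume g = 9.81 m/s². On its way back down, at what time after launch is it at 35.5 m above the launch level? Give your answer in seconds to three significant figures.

11.8 s

Resolve: vₓ = 79.90 cos 49.7° = 51.68 m/s and v_y0 = 79.90 sin 49.7° = 60.94 m/s.
Require v_y0 t − ½ g t² = 35.5, i.e. 4.905 t² − 60.94 t + 35.5 = 0.
Quadratic formula: t = (60.94 ± √3016.8) / 9.81 = (60.94 ± 54.93) / 9.81 → t = 0.6128 s or 11.81 s.
The descending-branch root is 11.81 s.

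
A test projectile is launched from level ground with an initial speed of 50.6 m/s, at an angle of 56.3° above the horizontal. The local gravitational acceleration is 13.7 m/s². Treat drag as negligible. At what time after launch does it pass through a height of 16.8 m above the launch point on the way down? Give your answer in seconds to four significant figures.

5.716 s

Horizontal component vₓ = 50.60 cos 56.3° = 28.08 m/s; vertical v_y0 = 50.60 sin 56.3° = 42.10 m/s.
Height y(t) = 42.10 t − 6.850 t² = 16.8 gives 6.850 t² − 42.10 t + 16.8 = 0.
Quadratic formula: t = (42.10 ± √1311.8) / 13.7 = (42.10 ± 36.22) / 13.7 → t = 0.4290 s or 5.716 s.
The descending-branch root is 5.716 s.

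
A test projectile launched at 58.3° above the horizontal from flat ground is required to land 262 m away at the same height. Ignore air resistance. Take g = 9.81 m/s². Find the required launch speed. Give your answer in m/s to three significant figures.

From R = (v₀² / g) sin 2θ: v₀ = √(gR / sin 2θ).
v₀ = √(9.81 × 262 / sin 116.6°) = √(2570 / 0.8942) = √2874.5 = 53.61 m/s.

53.6 m/s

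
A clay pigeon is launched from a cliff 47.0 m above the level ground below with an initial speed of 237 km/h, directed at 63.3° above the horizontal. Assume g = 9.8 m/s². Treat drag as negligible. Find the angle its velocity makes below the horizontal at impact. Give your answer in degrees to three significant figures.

Convert: 237 km/h = 237/3.6 = 65.83 m/s.
Horizontal component vₓ = 65.83 cos 63.3° = 29.58 m/s; vertical v_y0 = 65.83 sin 63.3° = 58.81 m/s.
With up positive and y = 0 at the ground: y(t) = 47.0 + (58.81) t − 4.900 t². Setting y = 0 and taking the positive root: t = [58.81 + √(58.81² + 2·9.80·47.0)] / 9.80 = (58.81 + 66.18) / 9.80 = 12.75 s.
At impact: v_y = v_y0 − g t = −66.18 m/s; vₓ = 29.58 m/s.
Angle below horizontal: arctan(|v_y|/vₓ) = arctan(66.18/29.58) = 65.92°.

65.9°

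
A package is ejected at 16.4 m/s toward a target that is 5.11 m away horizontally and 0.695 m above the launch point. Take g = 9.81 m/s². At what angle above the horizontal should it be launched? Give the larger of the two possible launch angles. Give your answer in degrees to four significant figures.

84.56°

Trajectory: y = x tanθ − g x² (1 + tan²θ)/(2v₀²). With x = 5.11, y = 0.695, v₀ = 16.4, g = 9.81:
0.4762 tan²θ − 5.11 tanθ + (1.171) = 0.
tanθ = [5.11 ± √(5.11² − 4 × 0.4762 × (1.171))] / (2 × 0.4762) = (5.11 ± 4.887) / 0.9524, giving tanθ = 0.2343 or 10.50.
θ = 13.19° or 84.56°; the larger is 84.56°.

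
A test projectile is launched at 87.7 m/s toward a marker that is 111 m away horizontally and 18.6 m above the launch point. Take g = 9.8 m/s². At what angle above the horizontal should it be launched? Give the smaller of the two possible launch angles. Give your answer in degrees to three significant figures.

13.6°

Trajectory: y = x tanθ − g x² (1 + tan²θ)/(2v₀²). With x = 111, y = 18.6, v₀ = 87.7, g = 9.80:
7.850 tan²θ − 111 tanθ + (26.45) = 0.
tanθ = [111 ± √(111² − 4 × 7.850 × (26.45))] / (2 × 7.850) = (111 ± 107.2) / 15.70, giving tanθ = 0.2424 or 13.90.
θ = 13.63° or 85.88°; the smaller is 13.63°.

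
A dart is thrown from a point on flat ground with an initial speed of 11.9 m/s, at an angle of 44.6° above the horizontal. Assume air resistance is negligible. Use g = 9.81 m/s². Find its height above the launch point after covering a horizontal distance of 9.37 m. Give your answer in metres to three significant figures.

3.24 m

Horizontal component vₓ = 11.90 cos 44.6° = 8.473 m/s; vertical v_y0 = 11.90 sin 44.6° = 8.356 m/s.
x = vₓ t ⇒ t = 9.37/8.473 = 1.106 s.
Height: y = v_y0 t − ½ g t² = 8.356 × 1.106 − 4.905 × 1.106² = 9.240 − 5.998 = 3.242 m.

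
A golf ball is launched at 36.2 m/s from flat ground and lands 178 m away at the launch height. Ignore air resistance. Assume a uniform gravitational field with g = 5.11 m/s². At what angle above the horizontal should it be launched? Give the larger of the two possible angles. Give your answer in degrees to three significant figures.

R = v₀² sin 2θ / g gives sin 2θ = gR/v₀² = 5.11·178/36.2² = 0.6941.
2θ = 43.96° or 180° − 43.96° = 136.0°, so θ = 21.98° or 68.02°.
The larger angle is 68.02°.

68.0°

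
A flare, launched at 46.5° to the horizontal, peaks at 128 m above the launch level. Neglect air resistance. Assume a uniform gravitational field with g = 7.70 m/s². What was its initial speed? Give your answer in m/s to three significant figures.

61.2 m/s

At the peak v_y = 0, so v_y0 = √(2gH) = √(2 × 7.70 × 128) = 44.40 m/s.
v_y0 = v₀ sin θ ⇒ v₀ = 44.40 / sin 46.5° = 61.21 m/s.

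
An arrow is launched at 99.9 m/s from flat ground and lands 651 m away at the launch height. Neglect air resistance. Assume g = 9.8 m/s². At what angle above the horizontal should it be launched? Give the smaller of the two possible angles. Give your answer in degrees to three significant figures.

19.9°

Level-ground range R = v₀² sin(2θ)/g ⇒ sin(2θ) = gR/v₀² = 9.80 × 651 / 99.9² = 0.6393.
2θ = 39.74° or 180° − 39.74° = 140.3°, so θ = 19.87° or 70.13°.
The smaller angle is 19.87°.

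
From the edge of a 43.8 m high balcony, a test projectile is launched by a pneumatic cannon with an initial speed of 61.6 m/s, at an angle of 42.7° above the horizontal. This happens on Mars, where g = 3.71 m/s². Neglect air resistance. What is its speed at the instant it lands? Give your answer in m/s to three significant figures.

64.2 m/s

vₓ = 61.60 cos 42.7° = 45.27 m/s; v_y0 = 61.60 sin 42.7° = 41.77 m/s.
The projectile lands when y = 43.8 + (41.77) t − ½·3.71·t² = 0. Positive root: t = (41.77 + √(41.77² + 2·3.71·43.8)) / 3.71 = (41.77 + 45.50) / 3.71 = 23.52 s.
Vertical velocity at impact: v_y = v_y0 − g t = 41.77 − 3.71 × 23.52 = −45.50 m/s.
Speed: |v| = √(vₓ² + v_y²) = √(45.27² + 45.50²) = 64.18 m/s.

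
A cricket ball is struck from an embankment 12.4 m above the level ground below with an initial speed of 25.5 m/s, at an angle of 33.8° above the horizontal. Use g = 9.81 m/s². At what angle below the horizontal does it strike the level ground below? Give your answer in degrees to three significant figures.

Components: vₓ = 25.50 cos 33.8° = 21.19 m/s, v_y0 = 25.50 sin 33.8° = 14.19 m/s.
Vertical motion (up positive, ground at y = 0): 4.905 t² − (14.19) t − 12.4 = 0, so t = (14.19 + √(14.19² + 2·9.81·12.4)) / 9.81 = (14.19 + 21.08) / 9.81 = 3.595 s.
At impact: v_y = v_y0 − g t = −21.08 m/s; vₓ = 21.19 m/s.
Angle below horizontal: arctan(|v_y|/vₓ) = arctan(21.08/21.19) = 44.86°.

44.9°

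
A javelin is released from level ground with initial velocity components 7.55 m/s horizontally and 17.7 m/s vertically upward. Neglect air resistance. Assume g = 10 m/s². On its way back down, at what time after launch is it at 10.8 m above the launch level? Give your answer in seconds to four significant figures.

2.756 s

Set y = v_y0 t − ½ g t² = 10.8: 5.000 t² − 17.70 t + 10.8 = 0.
Quadratic formula: t = (17.70 ± √97.290) / 10.0 = (17.70 ± 9.864) / 10.0 → t = 0.7836 s or 2.756 s.
The descending-branch root is 2.756 s.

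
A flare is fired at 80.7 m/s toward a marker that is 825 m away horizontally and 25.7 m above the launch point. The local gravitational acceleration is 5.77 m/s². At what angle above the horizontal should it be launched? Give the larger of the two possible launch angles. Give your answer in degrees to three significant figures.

66.1°

Trajectory: y = x tanθ − g x² (1 + tan²θ)/(2v₀²). With x = 825, y = 25.7, v₀ = 80.7, g = 5.77:
301.5 tan²θ − 825 tanθ + (327.2) = 0.
tanθ = [825 ± √(825² − 4 × 301.5 × (327.2))] / (2 × 301.5) = (825 ± 534.8) / 603.0, giving tanθ = 0.4813 or 2.255.
θ = 25.70° or 66.08°; the larger is 66.08°.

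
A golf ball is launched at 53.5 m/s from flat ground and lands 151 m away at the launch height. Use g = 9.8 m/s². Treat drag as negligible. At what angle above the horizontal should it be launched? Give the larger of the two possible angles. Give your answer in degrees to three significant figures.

From R = (v₀²/g) sin 2θ: sin 2θ = 9.80 × 151 / 2862.2 = 0.5170.
2θ = 31.13° or 180° − 31.13° = 148.9°, so θ = 15.57° or 74.43°.
The larger angle is 74.43°.

74.4°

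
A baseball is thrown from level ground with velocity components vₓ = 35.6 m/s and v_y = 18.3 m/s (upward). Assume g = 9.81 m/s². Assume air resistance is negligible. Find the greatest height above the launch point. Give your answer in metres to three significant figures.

17.1 m

At the apex v_y = 0, so H = v_y0²/(2g) = 18.30²/19.62 = 17.07 m.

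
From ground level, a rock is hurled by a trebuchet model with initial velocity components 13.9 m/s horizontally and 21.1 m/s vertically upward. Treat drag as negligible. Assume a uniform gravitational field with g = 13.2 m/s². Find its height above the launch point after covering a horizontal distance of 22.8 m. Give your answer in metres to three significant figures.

x = vₓ t ⇒ t = 22.8/13.90 = 1.640 s.
Height: y = v_y0 t − ½ g t² = 21.10 × 1.640 − 6.600 × 1.640² = 34.61 − 17.76 = 16.85 m.

16.9 m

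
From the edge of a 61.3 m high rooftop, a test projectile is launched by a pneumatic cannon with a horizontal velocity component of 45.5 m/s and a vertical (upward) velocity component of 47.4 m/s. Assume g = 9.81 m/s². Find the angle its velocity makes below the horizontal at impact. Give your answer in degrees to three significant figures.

Vertical motion (up positive, ground at y = 0): 4.905 t² − (47.40) t − 61.3 = 0, so t = (47.40 + √(47.40² + 2·9.81·61.3)) / 9.81 = (47.40 + 58.73) / 9.81 = 10.82 s.
At impact: v_y = v_y0 − g t = −58.73 m/s; vₓ = 45.50 m/s.
Angle below horizontal: arctan(|v_y|/vₓ) = arctan(58.73/45.50) = 52.23°.

52.2°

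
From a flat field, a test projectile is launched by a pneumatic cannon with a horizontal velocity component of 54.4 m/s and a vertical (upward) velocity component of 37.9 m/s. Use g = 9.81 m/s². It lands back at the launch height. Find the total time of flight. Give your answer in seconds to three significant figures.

7.73 s

Landing at launch height ⇒ T = 2 v_y0 / g = 2 × 37.90 / 9.81 = 7.727 s.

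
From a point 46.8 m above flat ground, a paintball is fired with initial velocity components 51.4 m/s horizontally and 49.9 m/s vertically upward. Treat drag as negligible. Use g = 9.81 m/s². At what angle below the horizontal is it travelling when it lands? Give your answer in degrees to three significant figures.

The projectile lands when y = 46.8 + (49.90) t − ½·9.81·t² = 0. Positive root: t = (49.90 + √(49.90² + 2·9.81·46.8)) / 9.81 = (49.90 + 58.38) / 9.81 = 11.04 s.
At impact: v_y = v_y0 − g t = −58.38 m/s; vₓ = 51.40 m/s.
Angle below horizontal: arctan(|v_y|/vₓ) = arctan(58.38/51.40) = 48.64°.

48.6°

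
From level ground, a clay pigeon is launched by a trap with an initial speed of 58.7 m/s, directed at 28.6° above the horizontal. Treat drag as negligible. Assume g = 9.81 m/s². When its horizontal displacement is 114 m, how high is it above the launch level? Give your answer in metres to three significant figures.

vₓ = 58.70 cos 28.6° = 51.54 m/s; v_y0 = 58.70 sin 28.6° = 28.10 m/s.
x = vₓ t ⇒ t = 114/51.54 = 2.212 s.
Height: y = v_y0 t − ½ g t² = 28.10 × 2.212 − 4.905 × 2.212² = 62.15 − 24.00 = 38.16 m.

38.2 m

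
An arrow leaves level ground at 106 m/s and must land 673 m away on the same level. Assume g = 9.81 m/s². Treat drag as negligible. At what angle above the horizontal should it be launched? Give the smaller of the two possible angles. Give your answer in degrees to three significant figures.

18.0°

From R = (v₀²/g) sin 2θ: sin 2θ = 9.81 × 673 / 11236 = 0.5876.
2θ = 35.99° or 180° − 35.99° = 144.0°, so θ = 17.99° or 72.01°.
The smaller angle is 17.99°.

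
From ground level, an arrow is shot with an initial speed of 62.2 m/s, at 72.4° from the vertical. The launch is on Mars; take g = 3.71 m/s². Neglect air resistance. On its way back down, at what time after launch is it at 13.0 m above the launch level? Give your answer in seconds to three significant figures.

9.39 s

Components: vₓ = 62.20 sin 72.4° = 59.29 m/s, v_y0 = 62.20 cos 72.4° = 18.81 m/s.
Height y(t) = 18.81 t − 1.855 t² = 13.0 gives 1.855 t² − 18.81 t + 13.0 = 0.
t = [18.81 ± √(18.81² − 2·3.71·13.0)] / 3.71 = (18.81 ± 16.04) / 3.71, so t = 0.7461 s or t = 9.393 s.
The descending-branch root is 9.393 s.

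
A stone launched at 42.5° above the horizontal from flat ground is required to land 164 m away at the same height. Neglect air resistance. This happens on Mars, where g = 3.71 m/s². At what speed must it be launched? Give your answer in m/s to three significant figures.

24.7 m/s

From R = (v₀² / g) sin 2θ: v₀ = √(gR / sin 2θ).
v₀ = √(3.71 × 164 / sin 85.00°) = √(608.4 / 0.9962) = √610.76 = 24.71 m/s.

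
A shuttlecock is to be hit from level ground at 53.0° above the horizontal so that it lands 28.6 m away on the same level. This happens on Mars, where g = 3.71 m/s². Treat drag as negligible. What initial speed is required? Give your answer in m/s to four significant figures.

On level ground R = v₀² sin 2θ / g ⇒ v₀ = √(gR / sin 2θ).
v₀ = √(3.71 × 28.6 / sin 106.0°) = √(106.1 / 0.9613) = √110.38 = 10.51 m/s.

10.51 m/s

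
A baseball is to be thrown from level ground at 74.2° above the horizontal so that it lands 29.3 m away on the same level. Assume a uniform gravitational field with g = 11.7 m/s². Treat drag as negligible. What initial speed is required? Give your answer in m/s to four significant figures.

On level ground R = v₀² sin 2θ / g ⇒ v₀ = √(gR / sin 2θ).
v₀ = √(11.7 × 29.3 / sin 148.4°) = √(342.8 / 0.5240) = √654.24 = 25.58 m/s.

25.58 m/s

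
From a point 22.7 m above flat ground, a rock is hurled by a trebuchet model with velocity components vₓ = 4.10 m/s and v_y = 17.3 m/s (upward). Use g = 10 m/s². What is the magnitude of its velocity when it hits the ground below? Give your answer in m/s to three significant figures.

The projectile lands when y = 22.7 + (17.30) t − ½·10.0·t² = 0. Positive root: t = (17.30 + √(17.30² + 2·10.0·22.7)) / 10.0 = (17.30 + 27.45) / 10.0 = 4.475 s.
Vertical velocity at impact: v_y = v_y0 − g t = 17.30 − 10.0 × 4.475 = −27.45 m/s.
Speed: |v| = √(vₓ² + v_y²) = √(4.100² + 27.45²) = 27.75 m/s.

27.8 m/s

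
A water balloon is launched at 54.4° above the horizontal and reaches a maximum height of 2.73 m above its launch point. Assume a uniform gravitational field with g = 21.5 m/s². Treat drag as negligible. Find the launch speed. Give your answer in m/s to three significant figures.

13.3 m/s

At the peak v_y = 0, so v_y0 = √(2gH) = √(2 × 21.5 × 2.73) = 10.83 m/s.
v_y0 = v₀ sin θ ⇒ v₀ = 10.83 / sin 54.4° = 13.33 m/s.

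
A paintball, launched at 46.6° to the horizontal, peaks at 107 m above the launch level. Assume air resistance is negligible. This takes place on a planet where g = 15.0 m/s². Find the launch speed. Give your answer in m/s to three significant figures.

At the peak v_y = 0, so v_y0 = √(2gH) = √(2 × 15.0 × 107) = 56.66 m/s.
v_y0 = v₀ sin θ ⇒ v₀ = 56.66 / sin 46.6° = 77.98 m/s.

78.0 m/s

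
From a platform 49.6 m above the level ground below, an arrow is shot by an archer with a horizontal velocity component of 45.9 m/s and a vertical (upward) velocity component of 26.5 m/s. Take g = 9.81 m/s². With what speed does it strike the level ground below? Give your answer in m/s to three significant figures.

Vertical motion (up positive, ground at y = 0): 4.905 t² − (26.50) t − 49.6 = 0, so t = (26.50 + √(26.50² + 2·9.81·49.6)) / 9.81 = (26.50 + 40.93) / 9.81 = 6.874 s.
Vertical velocity at impact: v_y = v_y0 − g t = 26.50 − 9.81 × 6.874 = −40.93 m/s.
Speed: |v| = √(vₓ² + v_y²) = √(45.90² + 40.93²) = 61.50 m/s.

61.5 m/s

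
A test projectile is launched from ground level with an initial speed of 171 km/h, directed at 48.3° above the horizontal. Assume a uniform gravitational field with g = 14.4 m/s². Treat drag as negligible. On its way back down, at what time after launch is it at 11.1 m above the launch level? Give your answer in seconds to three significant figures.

4.59 s

Convert: 171 km/h = 171/3.6 = 47.50 m/s.
Horizontal component vₓ = 47.50 cos 48.3° = 31.60 m/s; vertical v_y0 = 47.50 sin 48.3° = 35.47 m/s.
Height y(t) = 35.47 t − 7.200 t² = 11.1 gives 7.200 t² − 35.47 t + 11.1 = 0.
Quadratic formula: t = (35.47 ± √938.11) / 14.4 = (35.47 ± 30.63) / 14.4 → t = 0.3359 s or 4.590 s.
The descending-branch root is 4.590 s.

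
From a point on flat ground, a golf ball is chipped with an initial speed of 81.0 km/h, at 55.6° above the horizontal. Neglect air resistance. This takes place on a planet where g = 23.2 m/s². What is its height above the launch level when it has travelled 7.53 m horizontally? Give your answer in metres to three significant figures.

6.93 m

Convert: 81.0 km/h = 81.0/3.6 = 22.50 m/s.
Horizontal component vₓ = 22.50 cos 55.6° = 12.71 m/s; vertical v_y0 = 22.50 sin 55.6° = 18.57 m/s.
Time to reach x = 7.53 m: t = x/vₓ = 7.53/12.71 = 0.5924 s.
Height: y = v_y0 t − ½ g t² = 18.57 × 0.5924 − 11.60 × 0.5924² = 11.00 − 4.070 = 6.927 m.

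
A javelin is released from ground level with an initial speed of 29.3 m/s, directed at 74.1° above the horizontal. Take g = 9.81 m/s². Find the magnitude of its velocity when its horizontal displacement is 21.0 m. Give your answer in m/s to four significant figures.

Resolve: vₓ = 29.30 cos 74.1° = 8.027 m/s and v_y0 = 29.30 sin 74.1° = 28.18 m/s.
At x = 21.0 m, t = x/vₓ = 21.0/8.027 = 2.616 s.
Vertical velocity there: v_y = v_y0 − g t = 28.18 − 9.81 × 2.616 = 2.514 m/s.
Speed: √(vₓ² + v_y²) = √(8.027² + 2.514²) = 8.412 m/s.

8.412 m/s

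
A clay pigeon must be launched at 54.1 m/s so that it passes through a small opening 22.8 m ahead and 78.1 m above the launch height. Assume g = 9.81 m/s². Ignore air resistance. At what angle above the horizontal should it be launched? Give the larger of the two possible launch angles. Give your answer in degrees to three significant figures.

87.4°

Trajectory: y = x tanθ − g x² (1 + tan²θ)/(2v₀²). With x = 22.8, y = 78.1, v₀ = 54.1, g = 9.81:
0.8712 tan²θ − 22.8 tanθ + (78.97) = 0.
tanθ = [22.8 ± √(22.8² − 4 × 0.8712 × (78.97))] / (2 × 0.8712) = (22.8 ± 15.64) / 1.742, giving tanθ = 4.109 or 22.06.
θ = 76.32° or 87.40°; the larger is 87.40°.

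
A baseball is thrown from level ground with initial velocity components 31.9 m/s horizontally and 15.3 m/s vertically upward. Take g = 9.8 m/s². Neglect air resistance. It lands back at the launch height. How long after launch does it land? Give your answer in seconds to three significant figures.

3.12 s

Time of flight on level ground: T = 2 v_y0 / g = 2 × 15.30 / 9.80 = 3.122 s.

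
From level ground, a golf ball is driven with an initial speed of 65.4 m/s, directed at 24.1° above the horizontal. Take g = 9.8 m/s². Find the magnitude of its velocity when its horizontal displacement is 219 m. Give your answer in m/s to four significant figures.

vₓ = 65.40 cos 24.1° = 59.70 m/s; v_y0 = 65.40 sin 24.1° = 26.70 m/s.
x = vₓ t ⇒ t = 219/59.70 = 3.668 s.
Vertical velocity there: v_y = v_y0 − g t = 26.70 − 9.80 × 3.668 = −9.245 m/s.
Speed: √(vₓ² + v_y²) = √(59.70² + 9.245²) = 60.41 m/s.

60.41 m/s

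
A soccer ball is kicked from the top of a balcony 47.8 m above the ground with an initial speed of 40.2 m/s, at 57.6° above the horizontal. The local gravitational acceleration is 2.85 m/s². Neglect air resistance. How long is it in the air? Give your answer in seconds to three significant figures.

25.2 s

Components: vₓ = 40.20 cos 57.6° = 21.54 m/s, v_y0 = 40.20 sin 57.6° = 33.94 m/s.
Vertical motion (up positive, ground at y = 0): 1.425 t² − (33.94) t − 47.8 = 0, so t = (33.94 + √(33.94² + 2·2.85·47.8)) / 2.85 = (33.94 + 37.74) / 2.85 = 25.15 s.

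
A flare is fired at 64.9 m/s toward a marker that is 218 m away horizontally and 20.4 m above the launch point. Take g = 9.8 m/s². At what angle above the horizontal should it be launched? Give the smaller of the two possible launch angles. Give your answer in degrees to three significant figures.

21.0°

Trajectory: y = x tanθ − g x² (1 + tan²θ)/(2v₀²). With x = 218, y = 20.4, v₀ = 64.9, g = 9.80:
55.29 tan²θ − 218 tanθ + (75.69) = 0.
tanθ = [218 ± √(218² − 4 × 55.29 × (75.69))] / (2 × 55.29) = (218 ± 175.5) / 110.6, giving tanθ = 0.3847 or 3.558.
θ = 21.04° or 74.30°; the smaller is 21.04°.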